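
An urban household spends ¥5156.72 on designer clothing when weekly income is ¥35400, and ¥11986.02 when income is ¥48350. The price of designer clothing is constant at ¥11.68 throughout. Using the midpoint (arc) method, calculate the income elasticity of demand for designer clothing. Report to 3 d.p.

2.576

With a constant price, Q₁ = 5156.72/11.68 = 441.500 and Q₂ = 11986.02/11.68 = 1026.200 (equivalently, work directly with expenditure since P cancels).
Midpoint %ΔQ = (11986.02 − 5156.72)/8571.37 = 0.79676; midpoint %ΔI = (48350 − 35400)/41875 = 0.30925.
η = 0.79676 / 0.30925 = 2.576.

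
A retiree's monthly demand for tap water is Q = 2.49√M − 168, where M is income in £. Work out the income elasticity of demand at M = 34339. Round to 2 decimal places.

At M = 34339: Q = 293.417.
dQ/dM = 2.49/(2√M) = 0.00671855 at this income.
η = (dQ/dM)·(M/Q) = 0.00671855 × (34339/293.417) = 0.79.

0.79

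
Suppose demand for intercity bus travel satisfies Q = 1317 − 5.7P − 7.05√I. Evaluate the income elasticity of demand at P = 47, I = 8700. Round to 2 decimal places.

-0.84

At P = 47, I = 8700: Q = 391.520.
Holding P constant, ∂Q/∂I = -7.05/(2√I) = -0.037792.
η_I = (∂Q/∂I)·(I/Q) = -0.037792 × (8700/391.520) = -0.84.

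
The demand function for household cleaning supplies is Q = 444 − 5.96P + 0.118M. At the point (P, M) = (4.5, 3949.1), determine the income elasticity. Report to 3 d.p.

At P = 4.5, M = 3949.1: Q = 883.174.
Holding P constant, ∂Q/∂M = 0.118.
η_M = (∂Q/∂M)·(M/Q) = 0.118 × (3949.1/883.174) = 0.528.

0.528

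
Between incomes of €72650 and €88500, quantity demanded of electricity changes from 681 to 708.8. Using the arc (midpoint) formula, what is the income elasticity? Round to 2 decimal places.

0.20

ΔQ = 708.8 − 681 = 27.8; midpoint Q̄ = (681 + 708.8)/2 = 694.9.
ΔI = 88500 − 72650 = 15850; midpoint Ī = (72650 + 88500)/2 = 80575.
η = (ΔQ/Q̄) ÷ (ΔI/Ī) = (27.8/694.9) ÷ (15850/80575) = 0.20.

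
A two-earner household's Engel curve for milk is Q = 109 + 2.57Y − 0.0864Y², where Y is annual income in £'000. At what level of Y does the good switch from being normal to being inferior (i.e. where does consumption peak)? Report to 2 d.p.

dQ/dY = 2.57 − 0.1728Y.
The good is inferior where dQ/dY < 0. Setting dQ/dY = 0 gives Y = 2.57 / 0.1728 = 14.87.

14.87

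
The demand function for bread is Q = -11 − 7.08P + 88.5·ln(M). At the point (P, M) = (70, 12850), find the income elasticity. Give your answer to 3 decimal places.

0.268

At P = 70, M = 12850: Q = 330.707.
Holding P constant, ∂Q/∂M = 88.5/M = 0.00688716.
η_M = (∂Q/∂M)·(M/Q) = 0.00688716 × (12850/330.707) = 0.268.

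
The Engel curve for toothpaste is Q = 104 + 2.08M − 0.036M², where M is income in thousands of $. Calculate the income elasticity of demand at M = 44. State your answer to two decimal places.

-0.38

At M = 44: Q = 125.8240.
dQ/dM = 2.08 − 0.072M = -1.08800.
η = (dQ/dM)·(M/Q) = -1.08800 × (44/125.8240) = -0.38.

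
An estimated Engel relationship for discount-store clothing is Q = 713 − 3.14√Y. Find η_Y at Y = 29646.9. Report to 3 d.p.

At Y = 29646.9: Q = 172.346.
dQ/dY = -3.14/(2√Y) = -0.00911822 at this income.
η = (dQ/dY)·(Y/Q) = -0.00911822 × (29646.9/172.346) = -1.569.

-1.569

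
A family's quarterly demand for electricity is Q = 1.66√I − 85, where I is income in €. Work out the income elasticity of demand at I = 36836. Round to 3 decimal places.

At I = 36836: Q = 233.599.
dQ/dI = 1.66/(2√I) = 0.00432456 at this income.
η = (dQ/dI)·(I/Q) = 0.00432456 × (36836/233.599) = 0.682.

0.682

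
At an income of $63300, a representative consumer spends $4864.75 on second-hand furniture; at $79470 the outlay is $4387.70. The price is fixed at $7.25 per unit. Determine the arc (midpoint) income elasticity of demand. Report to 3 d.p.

-0.455

With a constant price, Q₁ = 4864.75/7.25 = 671.000 and Q₂ = 4387.70/7.25 = 605.200 (equivalently, work directly with expenditure since P cancels).
Midpoint %ΔQ = (4387.70 − 4864.75)/4626.23 = -0.10312; midpoint %ΔI = (79470 − 63300)/71385 = 0.22652.
η = -0.10312 / 0.22652 = -0.455.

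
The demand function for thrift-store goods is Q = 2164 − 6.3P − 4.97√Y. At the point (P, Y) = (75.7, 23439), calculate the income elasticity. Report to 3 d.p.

At P = 75.7, Y = 23439: Q = 926.193.
Holding P constant, ∂Q/∂Y = -4.97/(2√Y) = -0.0162314.
η_Y = (∂Q/∂Y)·(Y/Q) = -0.0162314 × (23439/926.193) = -0.411.

-0.411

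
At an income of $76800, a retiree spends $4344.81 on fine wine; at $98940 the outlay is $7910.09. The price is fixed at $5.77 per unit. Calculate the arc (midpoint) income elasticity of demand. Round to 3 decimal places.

2.309

With a constant price, Q₁ = 4344.81/5.77 = 753.000 and Q₂ = 7910.09/5.77 = 1370.899 (equivalently, work directly with expenditure since P cancels).
Midpoint %ΔQ = (7910.09 − 4344.81)/6127.45 = 0.58185; midpoint %ΔI = (98940 − 76800)/87870 = 0.25196.
η = 0.58185 / 0.25196 = 2.309.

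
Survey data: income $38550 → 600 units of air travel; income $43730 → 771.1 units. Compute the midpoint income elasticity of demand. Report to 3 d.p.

ΔQ = 771.1 − 600 = 171.1; midpoint Q̄ = (600 + 771.1)/2 = 685.55.
ΔI = 43730 − 38550 = 5180; midpoint Ī = (38550 + 43730)/2 = 41140.
η = (ΔQ/Q̄) ÷ (ΔI/Ī) = (171.1/685.55) ÷ (5180/41140) = 1.982.

1.982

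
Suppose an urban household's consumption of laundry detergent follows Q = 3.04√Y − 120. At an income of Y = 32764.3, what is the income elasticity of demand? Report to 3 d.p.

0.639

At Y = 32764.3: Q = 430.268.
dQ/dY = 3.04/(2√Y) = 0.00839737 at this income.
η = (dQ/dY)·(Y/Q) = 0.00839737 × (32764.3/430.268) = 0.639.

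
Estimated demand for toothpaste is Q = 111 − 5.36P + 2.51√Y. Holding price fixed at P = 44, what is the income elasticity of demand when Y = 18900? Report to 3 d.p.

At P = 44, Y = 18900: Q = 220.228.
Holding P constant, ∂Q/∂Y = 2.51/(2√Y) = 0.00912878.
η_Y = (∂Q/∂Y)·(Y/Q) = 0.00912878 × (18900/220.228) = 0.783.

0.783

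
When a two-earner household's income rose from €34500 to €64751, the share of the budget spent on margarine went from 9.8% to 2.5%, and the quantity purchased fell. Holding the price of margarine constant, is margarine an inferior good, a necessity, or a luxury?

inferior good

Quantity demanded falls as income rises, so η < 0.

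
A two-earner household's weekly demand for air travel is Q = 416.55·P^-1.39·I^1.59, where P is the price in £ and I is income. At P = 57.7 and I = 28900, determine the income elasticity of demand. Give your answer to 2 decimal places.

For a multiplicative demand Q = A·P^α·I^β, the income elasticity is β everywhere.
Here β = 1.59, so η = 1.59.

1.59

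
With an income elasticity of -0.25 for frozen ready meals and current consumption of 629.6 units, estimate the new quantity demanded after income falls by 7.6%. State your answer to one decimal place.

%ΔQ ≈ η × %ΔI = -0.25 × (-7.6%) = 1.9%.
New Q ≈ 629.6 × (1 + 0.019) = 641.6.

641.6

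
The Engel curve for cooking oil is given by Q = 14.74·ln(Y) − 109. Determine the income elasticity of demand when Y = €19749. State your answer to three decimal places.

0.401

At Y = 19749: Q = 36.791.
dQ/dY = 14.74/Y = 0.000746367 at this income.
η = (dQ/dY)·(Y/Q) = 0.000746367 × (19749/36.791) = 0.401.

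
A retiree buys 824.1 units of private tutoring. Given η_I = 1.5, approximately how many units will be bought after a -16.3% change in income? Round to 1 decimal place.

%ΔQ ≈ η × %ΔI = 1.5 × (-16.3%) = -24.45%.
New Q ≈ 824.1 × (1 − 0.2445) = 622.6.

622.6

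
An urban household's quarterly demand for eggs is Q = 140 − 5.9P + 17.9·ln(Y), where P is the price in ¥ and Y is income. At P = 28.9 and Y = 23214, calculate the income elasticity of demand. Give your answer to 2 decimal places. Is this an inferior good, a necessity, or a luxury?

0.12 (necessity)

At P = 28.9, Y = 23214: Q = 149.430.
Holding P constant, ∂Q/∂Y = 17.9/Y = 0.000771086.
η_Y = (∂Q/∂Y)·(Y/Q) = 0.000771086 × (23214/149.430) = 0.12.
Since 0 < η < 1, this is a necessity.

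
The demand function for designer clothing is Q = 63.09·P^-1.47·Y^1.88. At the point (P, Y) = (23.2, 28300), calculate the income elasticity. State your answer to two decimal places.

For a multiplicative demand Q = A·P^α·Y^β, the income elasticity is β everywhere.
Here β = 1.88, so η = 1.88.

1.88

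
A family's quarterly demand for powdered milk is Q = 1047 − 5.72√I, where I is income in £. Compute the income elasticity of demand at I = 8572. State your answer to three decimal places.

-0.512

At I = 8572: Q = 517.413.
dQ/dI = -5.72/(2√I) = -0.0308905 at this income.
η = (dQ/dI)·(I/Q) = -0.0308905 × (8572/517.413) = -0.512.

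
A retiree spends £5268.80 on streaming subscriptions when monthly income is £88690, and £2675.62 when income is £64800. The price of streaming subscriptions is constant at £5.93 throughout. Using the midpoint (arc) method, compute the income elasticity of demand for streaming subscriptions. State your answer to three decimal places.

2.097

With a constant price, Q₁ = 5268.80/5.93 = 888.499 and Q₂ = 2675.62/5.93 = 451.201 (equivalently, work directly with expenditure since P cancels).
Midpoint %ΔQ = (2675.62 − 5268.80)/3972.21 = -0.65283; midpoint %ΔI = (64800 − 88690)/76745 = -0.31129.
η = -0.65283 / -0.31129 = 2.097.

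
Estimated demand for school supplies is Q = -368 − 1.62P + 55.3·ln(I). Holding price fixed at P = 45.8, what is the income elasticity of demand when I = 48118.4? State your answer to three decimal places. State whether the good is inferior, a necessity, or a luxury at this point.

At P = 45.8, I = 48118.4: Q = 154.017.
Holding P constant, ∂Q/∂I = 55.3/I = 0.00114925.
η_I = (∂Q/∂I)·(I/Q) = 0.00114925 × (48118.4/154.017) = 0.359.
Since 0 < η < 1, this is a necessity.

0.359 (necessity)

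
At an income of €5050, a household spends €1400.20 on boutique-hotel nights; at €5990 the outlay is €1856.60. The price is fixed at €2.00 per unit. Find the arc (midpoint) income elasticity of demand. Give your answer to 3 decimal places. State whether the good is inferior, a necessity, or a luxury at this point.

1.646 (luxury)

With a constant price, Q₁ = 1400.20/2.00 = 700.100 and Q₂ = 1856.60/2.00 = 928.300 (equivalently, work directly with expenditure since P cancels).
Midpoint %ΔQ = (1856.60 − 1400.20)/1628.40 = 0.28028; midpoint %ΔI = (5990 − 5050)/5520 = 0.17029.
η = 0.28028 / 0.17029 = 1.646.
η > 1 ⇒ luxury.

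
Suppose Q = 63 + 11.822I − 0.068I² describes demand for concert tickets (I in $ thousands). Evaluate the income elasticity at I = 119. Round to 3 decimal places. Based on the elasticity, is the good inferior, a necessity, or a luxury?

At I = 119: Q = 506.8700.
dQ/dI = 11.822 − 0.136I = -4.36200.
η = (dQ/dI)·(I/Q) = -4.36200 × (119/506.8700) = -1.024.
η < 0 ⇒ inferior good.

-1.024 (inferior good)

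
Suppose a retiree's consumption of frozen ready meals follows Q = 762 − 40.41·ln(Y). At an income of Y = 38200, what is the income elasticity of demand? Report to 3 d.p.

-0.120

At Y = 38200: Q = 335.651.
dQ/dY = -40.41/Y = -0.00105785 at this income.
η = (dQ/dY)·(Y/Q) = -0.00105785 × (38200/335.651) = -0.120.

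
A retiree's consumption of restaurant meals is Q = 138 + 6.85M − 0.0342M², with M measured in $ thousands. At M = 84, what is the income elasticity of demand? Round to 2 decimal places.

At M = 84: Q = 472.0848.
dQ/dM = 6.85 − 0.0684M = 1.10440.
η = (dQ/dM)·(M/Q) = 1.10440 × (84/472.0848) = 0.20.

0.20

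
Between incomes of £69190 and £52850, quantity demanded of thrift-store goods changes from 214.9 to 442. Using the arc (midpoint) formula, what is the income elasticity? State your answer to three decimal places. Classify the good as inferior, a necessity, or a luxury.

ΔQ = 442 − 214.9 = 227.1; midpoint Q̄ = (214.9 + 442)/2 = 328.45.
ΔI = 52850 − 69190 = -16340; midpoint Ī = (69190 + 52850)/2 = 61020.
η = (ΔQ/Q̄) ÷ (ΔI/Ī) = (227.1/328.45) ÷ (-16340/61020) = -2.582.
η < 0 ⇒ inferior good.

-2.582 (inferior good)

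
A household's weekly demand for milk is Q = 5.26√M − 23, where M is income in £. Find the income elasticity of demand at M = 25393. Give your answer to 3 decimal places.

0.514

At M = 25393: Q = 815.191.
dQ/dM = 5.26/(2√M) = 0.0165044 at this income.
η = (dQ/dM)·(M/Q) = 0.0165044 × (25393/815.191) = 0.514.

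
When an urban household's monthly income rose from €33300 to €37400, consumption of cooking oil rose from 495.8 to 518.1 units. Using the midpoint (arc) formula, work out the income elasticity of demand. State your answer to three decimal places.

ΔQ = 518.1 − 495.8 = 22.3; midpoint Q̄ = (495.8 + 518.1)/2 = 506.95.
ΔI = 37400 − 33300 = 4100; midpoint Ī = (33300 + 37400)/2 = 35350.
η = (ΔQ/Q̄) ÷ (ΔI/Ī) = (22.3/506.95) ÷ (4100/35350) = 0.379.

0.379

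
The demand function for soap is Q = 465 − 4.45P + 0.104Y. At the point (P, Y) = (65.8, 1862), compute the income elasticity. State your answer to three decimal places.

At P = 65.8, Y = 1862: Q = 365.838.
Holding P constant, ∂Q/∂Y = 0.104.
η_Y = (∂Q/∂Y)·(Y/Q) = 0.104 × (1862/365.838) = 0.529.

0.529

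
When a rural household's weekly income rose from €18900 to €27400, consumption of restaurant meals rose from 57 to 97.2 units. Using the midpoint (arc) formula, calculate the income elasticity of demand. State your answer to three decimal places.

ΔQ = 97.2 − 57 = 40.2; midpoint Q̄ = (57 + 97.2)/2 = 77.1.
ΔI = 27400 − 18900 = 8500; midpoint Ī = (18900 + 27400)/2 = 23150.
η = (ΔQ/Q̄) ÷ (ΔI/Ī) = (40.2/77.1) ÷ (8500/23150) = 1.420.

1.420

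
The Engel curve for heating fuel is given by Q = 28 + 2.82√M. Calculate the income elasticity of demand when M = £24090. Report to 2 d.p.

At M = 24090: Q = 465.691.
dQ/dM = 2.82/(2√M) = 0.00908449 at this income.
η = (dQ/dM)·(M/Q) = 0.00908449 × (24090/465.691) = 0.47.

0.47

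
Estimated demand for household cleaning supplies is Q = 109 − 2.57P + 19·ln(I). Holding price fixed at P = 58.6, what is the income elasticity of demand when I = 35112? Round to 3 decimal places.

At P = 58.6, I = 35112: Q = 157.258.
Holding P constant, ∂Q/∂I = 19/I = 0.000541126.
η_I = (∂Q/∂I)·(I/Q) = 0.000541126 × (35112/157.258) = 0.121.

0.121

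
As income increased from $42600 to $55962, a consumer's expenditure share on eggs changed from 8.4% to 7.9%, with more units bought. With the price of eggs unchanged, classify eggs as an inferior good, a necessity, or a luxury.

Quantity rises but the budget share falls as income rises, so 0 < η < 1.

necessity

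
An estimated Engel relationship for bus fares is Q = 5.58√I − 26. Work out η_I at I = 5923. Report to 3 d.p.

At I = 5923: Q = 403.443.
dQ/dI = 5.58/(2√I) = 0.0362521 at this income.
η = (dQ/dI)·(I/Q) = 0.0362521 × (5923/403.443) = 0.532.

0.532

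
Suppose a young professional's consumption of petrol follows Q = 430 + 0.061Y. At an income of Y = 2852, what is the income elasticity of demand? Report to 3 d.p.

At Y = 2852: Q = 603.972.
dQ/dY = 0.061.
η = (dQ/dY)·(Y/Q) = 0.061 × (2852/603.972) = 0.288.

0.288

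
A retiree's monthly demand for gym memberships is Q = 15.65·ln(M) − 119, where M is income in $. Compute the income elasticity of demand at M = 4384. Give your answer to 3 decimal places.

At M = 4384: Q = 12.236.
dQ/dM = 15.65/M = 0.0035698 at this income.
η = (dQ/dM)·(M/Q) = 0.0035698 × (4384/12.236) = 1.279.

1.279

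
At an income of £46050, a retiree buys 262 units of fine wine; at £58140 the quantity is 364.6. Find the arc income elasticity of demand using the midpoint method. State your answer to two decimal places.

1.41

ΔQ = 364.6 − 262 = 102.6; midpoint Q̄ = (262 + 364.6)/2 = 313.3.
ΔI = 58140 − 46050 = 12090; midpoint Ī = (46050 + 58140)/2 = 52095.
η = (ΔQ/Q̄) ÷ (ΔI/Ī) = (102.6/313.3) ÷ (12090/52095) = 1.41.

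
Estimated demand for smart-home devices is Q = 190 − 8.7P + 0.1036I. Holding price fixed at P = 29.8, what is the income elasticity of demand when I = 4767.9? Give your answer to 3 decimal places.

At P = 29.8, I = 4767.9: Q = 424.694.
Holding P constant, ∂Q/∂I = 0.1036.
η_I = (∂Q/∂I)·(I/Q) = 0.1036 × (4767.9/424.694) = 1.163.

1.163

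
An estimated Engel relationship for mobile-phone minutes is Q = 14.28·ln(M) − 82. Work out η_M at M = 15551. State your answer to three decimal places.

At M = 15551: Q = 55.829.
dQ/dM = 14.28/M = 0.000918269 at this income.
η = (dQ/dM)·(M/Q) = 0.000918269 × (15551/55.829) = 0.256.

0.256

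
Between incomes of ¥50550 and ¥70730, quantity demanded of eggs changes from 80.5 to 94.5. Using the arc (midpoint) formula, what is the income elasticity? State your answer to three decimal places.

0.481

ΔQ = 94.5 − 80.5 = 14; midpoint Q̄ = (80.5 + 94.5)/2 = 87.5.
ΔI = 70730 − 50550 = 20180; midpoint Ī = (50550 + 70730)/2 = 60640.
η = (ΔQ/Q̄) ÷ (ΔI/Ī) = (14/87.5) ÷ (20180/60640) = 0.481.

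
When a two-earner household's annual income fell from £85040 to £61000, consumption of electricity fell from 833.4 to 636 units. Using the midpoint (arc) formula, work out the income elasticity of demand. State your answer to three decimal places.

0.816

ΔQ = 636 − 833.4 = -197.4; midpoint Q̄ = (833.4 + 636)/2 = 734.7.
ΔI = 61000 − 85040 = -24040; midpoint Ī = (85040 + 61000)/2 = 73020.
η = (ΔQ/Q̄) ÷ (ΔI/Ī) = (-197.4/734.7) ÷ (-24040/73020) = 0.816.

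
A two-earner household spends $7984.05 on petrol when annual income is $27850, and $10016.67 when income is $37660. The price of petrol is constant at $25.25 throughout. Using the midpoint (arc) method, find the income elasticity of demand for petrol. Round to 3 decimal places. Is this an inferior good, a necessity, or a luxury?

With a constant price, Q₁ = 7984.05/25.25 = 316.200 and Q₂ = 10016.67/25.25 = 396.700 (equivalently, work directly with expenditure since P cancels).
Midpoint %ΔQ = (10016.67 − 7984.05)/9000.36 = 0.22584; midpoint %ΔI = (37660 − 27850)/32755 = 0.29950.
η = 0.22584 / 0.29950 = 0.754.
0 < η < 1 ⇒ necessity.

0.754 (necessity)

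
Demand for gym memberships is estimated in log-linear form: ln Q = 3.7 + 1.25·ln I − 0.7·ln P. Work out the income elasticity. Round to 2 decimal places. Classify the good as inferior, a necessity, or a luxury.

1.25 (luxury)

In a log-linear demand, the coefficient on ln I is the income elasticity.
So η = 1.25.
η > 1 ⇒ luxury.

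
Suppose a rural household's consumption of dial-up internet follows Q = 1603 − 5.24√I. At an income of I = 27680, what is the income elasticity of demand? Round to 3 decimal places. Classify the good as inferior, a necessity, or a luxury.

At I = 27680: Q = 731.205.
dQ/dI = -5.24/(2√I) = -0.0157477 at this income.
η = (dQ/dI)·(I/Q) = -0.0157477 × (27680/731.205) = -0.596.
Since η < 0, the good is an inferior good.

-0.596 (inferior good)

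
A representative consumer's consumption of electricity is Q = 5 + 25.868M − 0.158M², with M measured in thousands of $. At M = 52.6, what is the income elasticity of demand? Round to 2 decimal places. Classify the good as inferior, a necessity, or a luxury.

0.52 (necessity)

At M = 52.6: Q = 928.5087.
dQ/dM = 25.868 − 0.316M = 9.24640.
η = (dQ/dM)·(M/Q) = 9.24640 × (52.6/928.5087) = 0.52.
0 < η < 1 ⇒ necessity.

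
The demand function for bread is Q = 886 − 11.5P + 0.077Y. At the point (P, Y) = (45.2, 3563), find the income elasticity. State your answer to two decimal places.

At P = 45.2, Y = 3563: Q = 640.551.
Holding P constant, ∂Q/∂Y = 0.077.
η_Y = (∂Q/∂Y)·(Y/Q) = 0.077 × (3563/640.551) = 0.43.

0.43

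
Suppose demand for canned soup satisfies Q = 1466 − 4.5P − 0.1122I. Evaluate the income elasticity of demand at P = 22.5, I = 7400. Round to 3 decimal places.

At P = 22.5, I = 7400: Q = 534.470.
Holding P constant, ∂Q/∂I = −0.1122.
η_I = (∂Q/∂I)·(I/Q) = -0.1122 × (7400/534.470) = -1.553.

-1.553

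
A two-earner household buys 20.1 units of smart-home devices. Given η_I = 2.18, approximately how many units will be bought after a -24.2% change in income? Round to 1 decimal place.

9.5

%ΔQ ≈ η × %ΔI = 2.18 × (-24.2%) = -52.756%.
New Q ≈ 20.1 × (1 − 0.52756) = 9.5.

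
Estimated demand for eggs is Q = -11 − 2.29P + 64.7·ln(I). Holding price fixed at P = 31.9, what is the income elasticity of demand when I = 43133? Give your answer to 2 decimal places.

At P = 31.9, I = 43133: Q = 606.430.
Holding P constant, ∂Q/∂I = 64.7/I = 0.00150001.
η_I = (∂Q/∂I)·(I/Q) = 0.00150001 × (43133/606.430) = 0.11.

0.11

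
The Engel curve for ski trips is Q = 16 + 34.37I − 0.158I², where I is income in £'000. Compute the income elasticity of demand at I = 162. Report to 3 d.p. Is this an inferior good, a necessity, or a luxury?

-1.896 (inferior good)

At I = 162: Q = 1437.3880.
dQ/dI = 34.37 − 0.316I = -16.82200.
η = (dQ/dI)·(I/Q) = -16.82200 × (162/1437.3880) = -1.896.
η < 0 ⇒ inferior good.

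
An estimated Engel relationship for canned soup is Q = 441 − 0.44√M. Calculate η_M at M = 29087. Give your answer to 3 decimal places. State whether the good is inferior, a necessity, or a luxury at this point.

-0.103 (inferior good)

At M = 29087: Q = 365.958.
dQ/dM = -0.44/(2√M) = -0.00128995 at this income.
η = (dQ/dM)·(M/Q) = -0.00128995 × (29087/365.958) = -0.103.
Since η < 0, the good is an inferior good.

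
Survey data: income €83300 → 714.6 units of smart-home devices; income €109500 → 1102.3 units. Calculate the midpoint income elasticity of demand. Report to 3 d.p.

ΔQ = 1102.3 − 714.6 = 387.7; midpoint Q̄ = (714.6 + 1102.3)/2 = 908.45.
ΔI = 109500 − 83300 = 26200; midpoint Ī = (83300 + 109500)/2 = 96400.
η = (ΔQ/Q̄) ÷ (ΔI/Ī) = (387.7/908.45) ÷ (26200/96400) = 1.570.

1.570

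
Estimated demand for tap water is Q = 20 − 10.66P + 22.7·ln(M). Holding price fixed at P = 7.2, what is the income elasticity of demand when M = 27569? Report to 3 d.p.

0.129

At P = 7.2, M = 27569: Q = 175.343.
Holding P constant, ∂Q/∂M = 22.7/M = 0.000823389.
η_M = (∂Q/∂M)·(M/Q) = 0.000823389 × (27569/175.343) = 0.129.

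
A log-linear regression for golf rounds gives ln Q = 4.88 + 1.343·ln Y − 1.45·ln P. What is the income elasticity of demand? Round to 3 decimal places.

1.343

In a log-linear demand, the coefficient on ln Y is the income elasticity.
So η = 1.343.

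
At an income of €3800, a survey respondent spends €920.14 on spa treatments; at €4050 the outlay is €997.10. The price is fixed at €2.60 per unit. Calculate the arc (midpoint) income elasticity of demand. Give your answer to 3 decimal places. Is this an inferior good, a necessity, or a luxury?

1.260 (luxury)

With a constant price, Q₁ = 920.14/2.60 = 353.900 and Q₂ = 997.10/2.60 = 383.500 (equivalently, work directly with expenditure since P cancels).
Midpoint %ΔQ = (997.10 − 920.14)/958.62 = 0.08028; midpoint %ΔI = (4050 − 3800)/3925 = 0.06369.
η = 0.08028 / 0.06369 = 1.260.
η > 1 ⇒ luxury.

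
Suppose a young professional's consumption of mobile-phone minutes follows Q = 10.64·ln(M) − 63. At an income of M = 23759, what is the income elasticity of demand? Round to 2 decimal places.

0.24

At M = 23759: Q = 44.206.
dQ/dM = 10.64/M = 0.00044783 at this income.
η = (dQ/dM)·(M/Q) = 0.00044783 × (23759/44.206) = 0.24.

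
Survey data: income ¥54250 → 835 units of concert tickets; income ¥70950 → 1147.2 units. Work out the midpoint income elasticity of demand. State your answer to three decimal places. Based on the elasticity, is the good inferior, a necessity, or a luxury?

1.181 (luxury)

ΔQ = 1147.2 − 835 = 312.2; midpoint Q̄ = (835 + 1147.2)/2 = 991.1.
ΔI = 70950 − 54250 = 16700; midpoint Ī = (54250 + 70950)/2 = 62600.
η = (ΔQ/Q̄) ÷ (ΔI/Ī) = (312.2/991.1) ÷ (16700/62600) = 1.181.
η > 1 ⇒ luxury.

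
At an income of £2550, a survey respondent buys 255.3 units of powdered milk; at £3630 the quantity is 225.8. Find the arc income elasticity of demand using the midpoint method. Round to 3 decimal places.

ΔQ = 225.8 − 255.3 = -29.5; midpoint Q̄ = (255.3 + 225.8)/2 = 240.55.
ΔI = 3630 − 2550 = 1080; midpoint Ī = (2550 + 3630)/2 = 3090.
η = (ΔQ/Q̄) ÷ (ΔI/Ī) = (-29.5/240.55) ÷ (1080/3090) = -0.351.

-0.351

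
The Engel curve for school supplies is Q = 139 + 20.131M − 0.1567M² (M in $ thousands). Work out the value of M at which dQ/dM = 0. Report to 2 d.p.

64.23

dQ/dM = 20.131 − 0.3134M.
The good is inferior where dQ/dM < 0. Setting dQ/dM = 0 gives M = 20.131 / 0.3134 = 64.23.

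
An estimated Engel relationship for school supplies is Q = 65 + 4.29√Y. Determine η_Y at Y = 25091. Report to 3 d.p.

0.456

At Y = 25091: Q = 744.542.
dQ/dY = 4.29/(2√Y) = 0.0135415 at this income.
η = (dQ/dY)·(Y/Q) = 0.0135415 × (25091/744.542) = 0.456.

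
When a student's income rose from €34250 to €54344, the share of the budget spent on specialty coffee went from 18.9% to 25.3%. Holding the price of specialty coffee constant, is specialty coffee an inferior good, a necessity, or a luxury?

luxury

The budget share rises as income rises, so η > 1.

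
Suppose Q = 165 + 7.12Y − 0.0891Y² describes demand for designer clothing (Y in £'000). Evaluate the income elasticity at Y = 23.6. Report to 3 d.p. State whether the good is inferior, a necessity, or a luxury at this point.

At Y = 23.6: Q = 283.4069.
dQ/dY = 7.12 − 0.1782Y = 2.91448.
η = (dQ/dY)·(Y/Q) = 2.91448 × (23.6/283.4069) = 0.243.
0 < η < 1 ⇒ necessity.

0.243 (necessity)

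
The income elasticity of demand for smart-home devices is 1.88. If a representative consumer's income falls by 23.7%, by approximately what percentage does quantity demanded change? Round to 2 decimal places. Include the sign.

-44.56%

%ΔQ ≈ η × %ΔI = 1.88 × (-23.7%) = -44.56%.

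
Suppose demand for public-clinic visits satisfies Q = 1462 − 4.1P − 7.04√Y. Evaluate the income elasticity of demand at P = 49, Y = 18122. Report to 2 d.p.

-1.51

At P = 49, Y = 18122: Q = 313.389.
Holding P constant, ∂Q/∂Y = -7.04/(2√Y) = -0.0261481.
η_Y = (∂Q/∂Y)·(Y/Q) = -0.0261481 × (18122/313.389) = -1.51.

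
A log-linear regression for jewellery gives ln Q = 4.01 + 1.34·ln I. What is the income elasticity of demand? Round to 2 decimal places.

1.34

In a log-linear demand, the coefficient on ln I is the income elasticity.
So η = 1.34.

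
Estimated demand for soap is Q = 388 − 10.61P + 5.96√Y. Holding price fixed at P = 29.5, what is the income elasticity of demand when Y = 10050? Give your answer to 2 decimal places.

0.44

At P = 29.5, Y = 10050: Q = 672.493.
Holding P constant, ∂Q/∂Y = 5.96/(2√Y) = 0.0297258.
η_Y = (∂Q/∂Y)·(Y/Q) = 0.0297258 × (10050/672.493) = 0.44.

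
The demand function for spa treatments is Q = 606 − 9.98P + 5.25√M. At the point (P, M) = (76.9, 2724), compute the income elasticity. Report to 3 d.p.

1.217

At P = 76.9, M = 2724: Q = 112.546.
Holding P constant, ∂Q/∂M = 5.25/(2√M) = 0.0502951.
η_M = (∂Q/∂M)·(M/Q) = 0.0502951 × (2724/112.546) = 1.217.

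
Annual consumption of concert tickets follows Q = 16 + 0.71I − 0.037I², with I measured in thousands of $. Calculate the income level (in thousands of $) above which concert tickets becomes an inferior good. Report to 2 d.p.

9.59

dQ/dI = 0.71 − 0.074I.
The good is inferior where dQ/dI < 0. Setting dQ/dI = 0 gives I = 0.71 / 0.074 = 9.59.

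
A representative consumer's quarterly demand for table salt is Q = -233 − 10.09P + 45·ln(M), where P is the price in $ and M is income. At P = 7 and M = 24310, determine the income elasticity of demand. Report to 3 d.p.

0.298

At P = 7, M = 24310: Q = 150.809.
Holding P constant, ∂Q/∂M = 45/M = 0.00185109.
η_M = (∂Q/∂M)·(M/Q) = 0.00185109 × (24310/150.809) = 0.298.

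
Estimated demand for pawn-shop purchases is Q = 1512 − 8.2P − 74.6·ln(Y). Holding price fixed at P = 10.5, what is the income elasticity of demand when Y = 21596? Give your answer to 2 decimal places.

At P = 10.5, Y = 21596: Q = 681.372.
Holding P constant, ∂Q/∂Y = -74.6/Y = -0.00345434.
η_Y = (∂Q/∂Y)·(Y/Q) = -0.00345434 × (21596/681.372) = -0.11.

-0.11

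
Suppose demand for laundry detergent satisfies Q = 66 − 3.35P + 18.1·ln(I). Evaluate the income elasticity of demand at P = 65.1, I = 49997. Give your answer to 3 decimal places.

0.414

At P = 65.1, I = 49997: Q = 43.752.
Holding P constant, ∂Q/∂I = 18.1/I = 0.000362022.
η_I = (∂Q/∂I)·(I/Q) = 0.000362022 × (49997/43.752) = 0.414.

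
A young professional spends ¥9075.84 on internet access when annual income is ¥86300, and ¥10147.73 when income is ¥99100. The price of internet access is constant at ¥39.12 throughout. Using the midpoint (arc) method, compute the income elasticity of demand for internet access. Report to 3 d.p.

0.808

With a constant price, Q₁ = 9075.84/39.12 = 232.000 and Q₂ = 10147.73/39.12 = 259.400 (equivalently, work directly with expenditure since P cancels).
Midpoint %ΔQ = (10147.73 − 9075.84)/9611.79 = 0.11152; midpoint %ΔI = (99100 − 86300)/92700 = 0.13808.
η = 0.11152 / 0.13808 = 0.808.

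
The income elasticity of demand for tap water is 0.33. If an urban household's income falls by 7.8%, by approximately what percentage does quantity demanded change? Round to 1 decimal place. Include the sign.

%ΔQ ≈ η × %ΔI = 0.33 × (-7.8%) = -2.6%.

-2.6%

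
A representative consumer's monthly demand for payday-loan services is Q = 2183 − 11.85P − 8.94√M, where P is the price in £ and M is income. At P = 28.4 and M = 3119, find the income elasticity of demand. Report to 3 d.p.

At P = 28.4, M = 3119: Q = 1347.179.
Holding P constant, ∂Q/∂M = -8.94/(2√M) = -0.0800387.
η_M = (∂Q/∂M)·(M/Q) = -0.0800387 × (3119/1347.179) = -0.185.

-0.185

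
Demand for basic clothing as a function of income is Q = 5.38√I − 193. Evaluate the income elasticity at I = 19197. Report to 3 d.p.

At I = 19197: Q = 552.416.
dQ/dI = 5.38/(2√I) = 0.0194149 at this income.
η = (dQ/dI)·(I/Q) = 0.0194149 × (19197/552.416) = 0.675.

0.675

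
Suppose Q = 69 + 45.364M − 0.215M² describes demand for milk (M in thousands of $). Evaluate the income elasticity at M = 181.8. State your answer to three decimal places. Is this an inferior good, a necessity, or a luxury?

-4.929 (inferior good)

At M = 181.8: Q = 1210.1586.
dQ/dM = 45.364 − 0.43M = -32.81000.
η = (dQ/dM)·(M/Q) = -32.81000 × (181.8/1210.1586) = -4.929.
η < 0 ⇒ inferior good.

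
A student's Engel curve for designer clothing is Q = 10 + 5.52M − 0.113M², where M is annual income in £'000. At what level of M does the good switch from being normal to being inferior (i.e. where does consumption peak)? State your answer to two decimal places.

dQ/dM = 5.52 − 0.226M.
The good is inferior where dQ/dM < 0. Setting dQ/dM = 0 gives M = 5.52 / 0.226 = 24.42.

24.42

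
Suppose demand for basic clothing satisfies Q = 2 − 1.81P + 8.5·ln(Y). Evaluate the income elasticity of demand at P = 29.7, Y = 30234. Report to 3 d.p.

0.237

At P = 29.7, Y = 30234: Q = 35.935.
Holding P constant, ∂Q/∂Y = 8.5/Y = 0.00028114.
η_Y = (∂Q/∂Y)·(Y/Q) = 0.00028114 × (30234/35.935) = 0.237.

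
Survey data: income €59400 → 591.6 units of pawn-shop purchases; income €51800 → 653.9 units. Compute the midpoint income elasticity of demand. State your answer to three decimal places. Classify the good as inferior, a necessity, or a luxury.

-0.732 (inferior good)

ΔQ = 653.9 − 591.6 = 62.3; midpoint Q̄ = (591.6 + 653.9)/2 = 622.75.
ΔI = 51800 − 59400 = -7600; midpoint Ī = (59400 + 51800)/2 = 55600.
η = (ΔQ/Q̄) ÷ (ΔI/Ī) = (62.3/622.75) ÷ (-7600/55600) = -0.732.
η < 0 ⇒ inferior good.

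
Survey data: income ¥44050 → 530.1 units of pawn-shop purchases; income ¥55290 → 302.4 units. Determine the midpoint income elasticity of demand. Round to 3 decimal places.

ΔQ = 302.4 − 530.1 = -227.7; midpoint Q̄ = (530.1 + 302.4)/2 = 416.25.
ΔI = 55290 − 44050 = 11240; midpoint Ī = (44050 + 55290)/2 = 49670.
η = (ΔQ/Q̄) ÷ (ΔI/Ī) = (-227.7/416.25) ÷ (11240/49670) = -2.417.

-2.417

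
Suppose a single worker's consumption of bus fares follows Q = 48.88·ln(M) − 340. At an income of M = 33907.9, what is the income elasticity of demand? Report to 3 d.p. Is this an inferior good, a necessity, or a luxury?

At M = 33907.9: Q = 169.887.
dQ/dM = 48.88/M = 0.00144155 at this income.
η = (dQ/dM)·(M/Q) = 0.00144155 × (33907.9/169.887) = 0.288.
Since 0 < η < 1, the good is a necessity.

0.288 (necessity)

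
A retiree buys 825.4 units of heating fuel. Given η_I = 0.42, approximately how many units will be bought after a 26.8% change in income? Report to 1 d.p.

%ΔQ ≈ η × %ΔI = 0.42 × 26.8% = 11.256%.
New Q ≈ 825.4 × (1 + 0.11256) = 918.3.

918.3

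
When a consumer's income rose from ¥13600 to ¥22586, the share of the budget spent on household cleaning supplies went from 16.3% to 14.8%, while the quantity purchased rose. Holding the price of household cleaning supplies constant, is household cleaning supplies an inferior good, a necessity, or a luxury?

Quantity rises but the budget share falls as income rises, so 0 < η < 1.

necessity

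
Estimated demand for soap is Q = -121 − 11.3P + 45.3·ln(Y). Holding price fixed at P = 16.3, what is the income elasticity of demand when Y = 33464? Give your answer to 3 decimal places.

At P = 16.3, Y = 33464: Q = 166.756.
Holding P constant, ∂Q/∂Y = 45.3/Y = 0.00135369.
η_Y = (∂Q/∂Y)·(Y/Q) = 0.00135369 × (33464/166.756) = 0.272.

0.272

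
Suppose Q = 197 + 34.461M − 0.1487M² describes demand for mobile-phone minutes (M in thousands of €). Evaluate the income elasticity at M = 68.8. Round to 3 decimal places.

At M = 68.8: Q = 1864.0543.
dQ/dM = 34.461 − 0.2974M = 13.99988.
η = (dQ/dM)·(M/Q) = 13.99988 × (68.8/1864.0543) = 0.517.

0.517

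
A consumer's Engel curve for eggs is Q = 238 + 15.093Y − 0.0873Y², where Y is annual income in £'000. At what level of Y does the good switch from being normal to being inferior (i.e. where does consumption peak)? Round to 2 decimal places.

dQ/dY = 15.093 − 0.1746Y.
The good is inferior where dQ/dY < 0. Setting dQ/dY = 0 gives Y = 15.093 / 0.1746 = 86.44.

86.44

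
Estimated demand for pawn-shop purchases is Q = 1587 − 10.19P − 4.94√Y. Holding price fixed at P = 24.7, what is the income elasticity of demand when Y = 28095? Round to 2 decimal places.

-0.82

At P = 24.7, Y = 28095: Q = 507.286.
Holding P constant, ∂Q/∂Y = -4.94/(2√Y) = -0.0147361.
η_Y = (∂Q/∂Y)·(Y/Q) = -0.0147361 × (28095/507.286) = -0.82.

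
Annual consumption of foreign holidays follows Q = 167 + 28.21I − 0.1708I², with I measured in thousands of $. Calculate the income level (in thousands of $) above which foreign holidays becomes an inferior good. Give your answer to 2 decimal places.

dQ/dI = 28.21 − 0.3416I.
The good is inferior where dQ/dI < 0. Setting dQ/dI = 0 gives I = 28.21 / 0.3416 = 82.58.

82.58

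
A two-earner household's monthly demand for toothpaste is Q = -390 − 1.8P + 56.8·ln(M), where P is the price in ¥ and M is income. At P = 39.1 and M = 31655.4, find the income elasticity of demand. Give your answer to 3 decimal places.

0.443

At P = 39.1, M = 31655.4: Q = 128.219.
Holding P constant, ∂Q/∂M = 56.8/M = 0.00179432.
η_M = (∂Q/∂M)·(M/Q) = 0.00179432 × (31655.4/128.219) = 0.443.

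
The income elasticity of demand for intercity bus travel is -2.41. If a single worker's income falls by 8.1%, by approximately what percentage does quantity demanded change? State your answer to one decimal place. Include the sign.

%ΔQ ≈ η × %ΔI = -2.41 × (-8.1%) = 19.5%.

19.5%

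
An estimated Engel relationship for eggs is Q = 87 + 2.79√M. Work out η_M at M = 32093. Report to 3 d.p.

At M = 32093: Q = 586.815.
dQ/dM = 2.79/(2√M) = 0.00778698 at this income.
η = (dQ/dM)·(M/Q) = 0.00778698 × (32093/586.815) = 0.426.

0.426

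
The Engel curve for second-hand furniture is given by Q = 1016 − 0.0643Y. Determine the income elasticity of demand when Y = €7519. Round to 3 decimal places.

At Y = 7519: Q = 532.528.
dQ/dY = −0.0643.
η = (dQ/dY)·(Y/Q) = -0.0643 × (7519/532.528) = -0.908.

-0.908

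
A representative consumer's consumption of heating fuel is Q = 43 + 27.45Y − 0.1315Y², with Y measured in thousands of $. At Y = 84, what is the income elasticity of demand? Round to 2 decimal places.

0.32

At Y = 84: Q = 1420.9360.
dQ/dY = 27.45 − 0.263Y = 5.35800.
η = (dQ/dY)·(Y/Q) = 5.35800 × (84/1420.9360) = 0.32.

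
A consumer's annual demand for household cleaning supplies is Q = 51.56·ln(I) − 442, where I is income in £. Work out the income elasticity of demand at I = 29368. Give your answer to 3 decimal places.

0.583

At I = 29368: Q = 88.432.
dQ/dI = 51.56/I = 0.00175565 at this income.
η = (dQ/dI)·(I/Q) = 0.00175565 × (29368/88.432) = 0.583.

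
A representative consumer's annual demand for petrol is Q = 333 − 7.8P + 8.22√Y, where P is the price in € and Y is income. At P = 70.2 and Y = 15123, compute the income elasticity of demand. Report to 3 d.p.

At P = 70.2, Y = 15123: Q = 796.299.
Holding P constant, ∂Q/∂Y = 8.22/(2√Y) = 0.0334213.
η_Y = (∂Q/∂Y)·(Y/Q) = 0.0334213 × (15123/796.299) = 0.635.

0.635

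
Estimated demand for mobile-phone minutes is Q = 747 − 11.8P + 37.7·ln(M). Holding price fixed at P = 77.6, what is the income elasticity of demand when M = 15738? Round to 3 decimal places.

At P = 77.6, M = 15738: Q = 195.647.
Holding P constant, ∂Q/∂M = 37.7/M = 0.00239548.
η_M = (∂Q/∂M)·(M/Q) = 0.00239548 × (15738/195.647) = 0.193.

0.193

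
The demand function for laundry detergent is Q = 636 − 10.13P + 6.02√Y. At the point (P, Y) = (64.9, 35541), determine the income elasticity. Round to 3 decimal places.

0.510

At P = 64.9, Y = 35541: Q = 1113.473.
Holding P constant, ∂Q/∂Y = 6.02/(2√Y) = 0.0159662.
η_Y = (∂Q/∂Y)·(Y/Q) = 0.0159662 × (35541/1113.473) = 0.510.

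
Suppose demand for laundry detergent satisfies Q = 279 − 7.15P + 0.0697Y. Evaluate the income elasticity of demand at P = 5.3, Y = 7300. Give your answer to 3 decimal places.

At P = 5.3, Y = 7300: Q = 749.915.
Holding P constant, ∂Q/∂Y = 0.0697.
η_Y = (∂Q/∂Y)·(Y/Q) = 0.0697 × (7300/749.915) = 0.678.

0.678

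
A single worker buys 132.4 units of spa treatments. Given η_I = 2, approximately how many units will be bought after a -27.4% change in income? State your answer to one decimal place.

%ΔQ ≈ η × %ΔI = 2 × (-27.4%) = -54.8%.
New Q ≈ 132.4 × (1 − 0.548) = 59.8.

59.8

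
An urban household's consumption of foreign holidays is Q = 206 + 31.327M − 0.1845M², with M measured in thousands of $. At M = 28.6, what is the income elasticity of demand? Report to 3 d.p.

0.625

At M = 28.6: Q = 951.0386.
dQ/dM = 31.327 − 0.369M = 20.77360.
η = (dQ/dM)·(M/Q) = 20.77360 × (28.6/951.0386) = 0.625.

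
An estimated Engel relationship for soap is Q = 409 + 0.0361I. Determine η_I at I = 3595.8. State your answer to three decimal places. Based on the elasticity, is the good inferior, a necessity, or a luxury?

0.241 (necessity)

At I = 3595.8: Q = 538.808.
dQ/dI = 0.0361.
η = (dQ/dI)·(I/Q) = 0.0361 × (3595.8/538.808) = 0.241.
Since 0 < η < 1, the good is a necessity.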